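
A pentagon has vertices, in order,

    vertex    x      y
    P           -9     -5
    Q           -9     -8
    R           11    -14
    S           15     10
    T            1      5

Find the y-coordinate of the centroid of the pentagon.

-298/111

Apply Gauss's area formula. First the cross-terms c_i = x_i·y_{i+1} − x_{i+1}·y_i:
  27, 214, 320, 65, 40  ⇒  2A = 666, A = 333.
Then Σ (y_i + y_{i+1})·c_i = -5364, so ȳ = -5364 / (6·333) = -298/111.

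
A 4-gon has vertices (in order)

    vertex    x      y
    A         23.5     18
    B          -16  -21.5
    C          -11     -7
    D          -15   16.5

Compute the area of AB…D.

Apply Gauss's area formula: 2A = Σ (x_i·y_{i+1} − x_{i+1}·y_i), indices taken mod 4.
Σ = (-217.25) + (-124.5) + (-286.5) + (-657.75) = -1286
Area = |Σ|/2 = 643.

643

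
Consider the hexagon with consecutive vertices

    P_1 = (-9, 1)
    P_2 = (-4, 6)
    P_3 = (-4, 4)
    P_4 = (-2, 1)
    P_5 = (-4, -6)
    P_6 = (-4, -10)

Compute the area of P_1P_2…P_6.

50

Apply the shoelace formula: 2A = Σ (x_i·y_{i+1} − x_{i+1}·y_i), indices taken mod 6.
Cross-terms: -50, 8, 4, 16, 16, -94  ⇒  Σ = -100
Area = |Σ|/2 = 50.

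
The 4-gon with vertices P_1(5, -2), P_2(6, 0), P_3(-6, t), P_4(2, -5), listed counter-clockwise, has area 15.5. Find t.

The doubled signed area Σ (x_i y_{i+1} − x_{i+1} y_i) is linear in t.
With t=0 it equals 63; the coefficient of t is 4 (from the two edges through P_3).
So 4·t + 63 = 2·15.5 = 31 ⇒ t = -8.

-8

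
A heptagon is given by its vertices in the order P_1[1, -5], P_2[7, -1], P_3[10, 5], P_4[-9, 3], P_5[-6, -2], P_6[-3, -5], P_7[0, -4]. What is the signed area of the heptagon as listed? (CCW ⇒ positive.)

Apply the shoelace (surveyor's) formula: 2A = Σ (x_i·y_{i+1} − x_{i+1}·y_i), indices taken mod 7.
Σ = (34) + (45) + (75) + (36) + (24) + (12) + (4) = 230
Signed area = Σ/2 = 115 (positive ⇒ counter-clockwise traversal).

115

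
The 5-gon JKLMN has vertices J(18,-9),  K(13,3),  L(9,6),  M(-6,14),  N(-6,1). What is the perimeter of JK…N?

|JK| = √((-5)² + (12)²) = √169 = 13
|KL| = √((-4)² + (3)²) = √25 = 5
|LM| = √((-15)² + (8)²) = √289 = 17
|MN| = √((0)² + (-13)²) = √169 = 13
|NJ| = √((24)² + (-10)²) = √676 = 26
Perimeter = 13 + 5 + 17 + 13 + 26 = 74.

74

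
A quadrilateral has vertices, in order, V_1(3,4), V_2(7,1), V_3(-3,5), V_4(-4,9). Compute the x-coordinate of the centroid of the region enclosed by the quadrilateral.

Apply Gauss's area formula. First the cross-terms c_i = x_i·y_{i+1} − x_{i+1}·y_i:
  -25, 38, -7, -43  ⇒  2A = -37, A = -18.5.
Then Σ (x_i + x_{i+1})·c_i = -6, so x̄ = -6 / (6·(-18.5)) = 2/37.

2/37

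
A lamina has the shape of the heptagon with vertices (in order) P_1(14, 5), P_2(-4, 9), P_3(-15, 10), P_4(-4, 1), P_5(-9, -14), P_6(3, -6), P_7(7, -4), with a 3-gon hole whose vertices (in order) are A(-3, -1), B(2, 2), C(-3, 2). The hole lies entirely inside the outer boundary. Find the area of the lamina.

266.5

Outer boundary:
Σ = (146) + (95) + (25) + (65) + (96) + (30) + (91) = 548
Area = |Σ|/2 = 274.
Hole:
Σ = (-4) + (10) + (9) = 15
Area = |Σ|/2 = 7.5.
Net area = 274 − 7.5 = 266.5.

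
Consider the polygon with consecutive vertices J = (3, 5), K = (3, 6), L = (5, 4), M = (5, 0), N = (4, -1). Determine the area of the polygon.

Apply the surveyor's formula: 2A = Σ (x_i·y_{i+1} − x_{i+1}·y_i), indices taken mod 5.
Σ = (3) + (-18) + (-20) + (-5) + (23) = -17
Area = |Σ|/2 = 8.5.

8.5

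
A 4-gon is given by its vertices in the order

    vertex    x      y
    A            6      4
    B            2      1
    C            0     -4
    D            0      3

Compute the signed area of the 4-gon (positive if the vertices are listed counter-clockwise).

Apply the surveyor's formula: 2A = Σ (x_i·y_{i+1} − x_{i+1}·y_i), indices taken mod 4.
Σ = (-2) + (-8) + (0) + (-18) = -28
Signed area = Σ/2 = -14 (negative ⇒ clockwise traversal).

-14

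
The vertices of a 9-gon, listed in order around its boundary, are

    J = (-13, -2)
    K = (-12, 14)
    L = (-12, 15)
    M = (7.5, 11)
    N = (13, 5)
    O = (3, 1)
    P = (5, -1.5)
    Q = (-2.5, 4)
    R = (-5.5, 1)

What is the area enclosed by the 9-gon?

259.875

Cross-terms: -206, -12, -244.5, -105.5, -2, -9.5, 16.25, 19.5, 24  ⇒  Σ = -519.75
Area = |Σ|/2 = 259.875.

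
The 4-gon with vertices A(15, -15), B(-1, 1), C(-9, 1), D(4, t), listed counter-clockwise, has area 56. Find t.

The doubled signed area Σ (x_i y_{i+1} − x_{i+1} y_i) is linear in t.
With t=0 it equals -56; the coefficient of t is -24 (from the two edges through D).
So -24·t + -56 = 2·56 = 112 ⇒ t = -7.

-7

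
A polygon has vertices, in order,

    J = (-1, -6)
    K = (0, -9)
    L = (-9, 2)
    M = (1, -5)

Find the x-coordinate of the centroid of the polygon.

-47/15

Apply the shoelace formula. First the cross-terms c_i = x_i·y_{i+1} − x_{i+1}·y_i:
  9, -81, 43, -11  ⇒  2A = -40, A = -20.
Then Σ (x_i + x_{i+1})·c_i = 376, so x̄ = 376 / (6·(-20)) = -47/15.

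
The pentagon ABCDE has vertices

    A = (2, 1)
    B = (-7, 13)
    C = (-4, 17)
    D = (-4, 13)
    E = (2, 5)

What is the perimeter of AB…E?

|AB| = √((-9)² + (12)²) = √225 = 15
|BC| = √((3)² + (4)²) = √25 = 5
|CD| = √((0)² + (-4)²) = √16 = 4
|DE| = √((6)² + (-8)²) = √100 = 10
|EA| = √((0)² + (-4)²) = √16 = 4
Perimeter = 15 + 5 + 4 + 10 + 4 = 38.

38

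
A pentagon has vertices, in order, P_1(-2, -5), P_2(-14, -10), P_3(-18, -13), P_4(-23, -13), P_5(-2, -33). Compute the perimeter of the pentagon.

|P_1P_2| = √((-12)² + (-5)²) = √169 = 13
|P_2P_3| = √((-4)² + (-3)²) = √25 = 5
|P_3P_4| = √((-5)² + (0)²) = √25 = 5
|P_4P_5| = √((21)² + (-20)²) = √841 = 29
|P_5P_1| = √((0)² + (28)²) = √784 = 28
Perimeter = 13 + 5 + 5 + 29 + 28 = 80.

80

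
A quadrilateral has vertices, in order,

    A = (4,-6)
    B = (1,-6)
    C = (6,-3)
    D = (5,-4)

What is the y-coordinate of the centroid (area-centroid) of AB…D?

-61/12

Apply Gauss's area formula. First the cross-terms c_i = x_i·y_{i+1} − x_{i+1}·y_i:
  -18, 33, -9, -14  ⇒  2A = -8, A = -4.
Then Σ (y_i + y_{i+1})·c_i = 122, so ȳ = 122 / (6·(-4)) = -61/12.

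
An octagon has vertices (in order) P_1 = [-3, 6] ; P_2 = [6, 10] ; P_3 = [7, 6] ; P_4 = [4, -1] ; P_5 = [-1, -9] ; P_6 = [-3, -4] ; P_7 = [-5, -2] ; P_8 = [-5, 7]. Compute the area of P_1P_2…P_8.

129.5

Apply Gauss's area formula: 2A = Σ (x_i·y_{i+1} − x_{i+1}·y_i), indices taken mod 8.
Σ = (-66) + (-34) + (-31) + (-37) + (-23) + (-14) + (-45) + (-9) = -259
Area = |Σ|/2 = 129.5.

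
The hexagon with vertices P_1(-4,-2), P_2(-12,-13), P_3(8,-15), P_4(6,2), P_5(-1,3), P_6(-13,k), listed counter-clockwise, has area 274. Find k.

Write out the shoelace sum; only the two edges meeting at P_6 involve k:
2·Area = [((-1)·k − (-13)·3) + ((-13)·(-2) − (-4)·k)] + 438
       = 3·k + 503 = 548
⇒ k = 15.

15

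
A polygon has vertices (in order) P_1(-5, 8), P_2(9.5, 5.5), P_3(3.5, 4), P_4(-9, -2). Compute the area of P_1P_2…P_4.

P_1→P_2: (-5)(5.5) − (9.5)(8) = -103.5
P_2→P_3: (9.5)(4) − (3.5)(5.5) = 18.75
P_3→P_4: (3.5)(-2) − (-9)(4) = 29
P_4→P_1: (-9)(8) − (-5)(-2) = -82
Σ = -137.75
Area = |Σ|/2 = 68.875.

68.875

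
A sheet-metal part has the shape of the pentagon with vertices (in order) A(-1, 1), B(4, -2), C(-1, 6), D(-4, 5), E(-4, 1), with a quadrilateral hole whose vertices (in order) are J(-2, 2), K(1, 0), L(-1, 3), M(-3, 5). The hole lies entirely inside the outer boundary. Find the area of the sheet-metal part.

21.5

Outer boundary:
Σ = (-2) + (22) + (19) + (16) + (-3) = 52
Area = |Σ|/2 = 26.
Hole:
Σ = (-2) + (3) + (4) + (4) = 9
Area = |Σ|/2 = 4.5.
Net area = 26 − 4.5 = 21.5.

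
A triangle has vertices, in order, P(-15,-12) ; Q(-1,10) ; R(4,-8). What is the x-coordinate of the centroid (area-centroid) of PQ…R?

-4

Apply Gauss's area formula. First the cross-terms c_i = x_i·y_{i+1} − x_{i+1}·y_i:
  -162, -32, -168  ⇒  2A = -362, A = -181.
Then Σ (x_i + x_{i+1})·c_i = 4344, so x̄ = 4344 / (6·(-181)) = -4.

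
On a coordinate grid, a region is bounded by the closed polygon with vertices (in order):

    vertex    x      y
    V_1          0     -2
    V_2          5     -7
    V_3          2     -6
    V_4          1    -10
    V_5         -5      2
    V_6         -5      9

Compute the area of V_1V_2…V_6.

Apply Gauss's area formula: 2A = Σ (x_i·y_{i+1} − x_{i+1}·y_i), indices taken mod 6.
V_1→V_2: (0)(-7) − (5)(-2) = 10
V_2→V_3: (5)(-6) − (2)(-7) = -16
V_3→V_4: (2)(-10) − (1)(-6) = -14
V_4→V_5: (1)(2) − (-5)(-10) = -48
V_5→V_6: (-5)(9) − (-5)(2) = -35
V_6→V_1: (-5)(-2) − (0)(9) = 10
Σ = -93
Area = |Σ|/2 = 46.5.

46.5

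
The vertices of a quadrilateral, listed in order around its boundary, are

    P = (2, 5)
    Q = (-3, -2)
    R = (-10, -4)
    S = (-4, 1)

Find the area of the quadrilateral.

22.5

Apply the shoelace (surveyor's) formula: 2A = Σ (x_i·y_{i+1} − x_{i+1}·y_i), indices taken mod 4.
Σ = (11) + (-8) + (-26) + (-22) = -45
Area = |Σ|/2 = 22.5.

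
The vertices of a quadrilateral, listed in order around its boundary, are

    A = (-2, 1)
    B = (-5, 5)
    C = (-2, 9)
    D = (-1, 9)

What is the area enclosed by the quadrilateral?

16

Cross-terms: -5, -35, -9, 17  ⇒  Σ = -32
Area = |Σ|/2 = 16.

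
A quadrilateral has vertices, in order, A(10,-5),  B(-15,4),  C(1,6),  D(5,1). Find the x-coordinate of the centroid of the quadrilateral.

Apply the shoelace (surveyor's) formula. First the cross-terms c_i = x_i·y_{i+1} − x_{i+1}·y_i:
  -35, -94, -29, -35  ⇒  2A = -193, A = -96.5.
Then Σ (x_i + x_{i+1})·c_i = 792, so x̄ = 792 / (6·(-96.5)) = -264/193.

-264/193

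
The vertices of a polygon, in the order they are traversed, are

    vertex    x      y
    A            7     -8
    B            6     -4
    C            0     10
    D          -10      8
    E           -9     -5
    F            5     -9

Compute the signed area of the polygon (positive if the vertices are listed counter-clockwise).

A→B: (7)(-4) − (6)(-8) = 20
B→C: (6)(10) − (0)(-4) = 60
C→D: (0)(8) − (-10)(10) = 100
D→E: (-10)(-5) − (-9)(8) = 122
E→F: (-9)(-9) − (5)(-5) = 106
F→A: (5)(-8) − (7)(-9) = 23
Σ = 431
Signed area = Σ/2 = 215.5 (positive ⇒ counter-clockwise traversal).

215.5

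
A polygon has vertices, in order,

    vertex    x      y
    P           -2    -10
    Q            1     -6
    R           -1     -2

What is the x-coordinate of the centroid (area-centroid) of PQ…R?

-2/3

Apply the shoelace (surveyor's) formula. First the cross-terms c_i = x_i·y_{i+1} − x_{i+1}·y_i:
  22, -8, 6  ⇒  2A = 20, A = 10.
Then Σ (x_i + x_{i+1})·c_i = -40, so x̄ = -40 / (6·10) = -2/3.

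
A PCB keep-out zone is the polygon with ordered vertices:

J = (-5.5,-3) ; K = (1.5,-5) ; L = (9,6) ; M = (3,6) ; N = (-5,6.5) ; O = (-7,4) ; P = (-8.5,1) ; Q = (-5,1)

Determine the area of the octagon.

Apply Gauss's area formula: 2A = Σ (x_i·y_{i+1} − x_{i+1}·y_i), indices taken mod 8.
J→K: (-5.5)(-5) − (1.5)(-3) = 32
K→L: (1.5)(6) − (9)(-5) = 54
L→M: (9)(6) − (3)(6) = 36
M→N: (3)(6.5) − (-5)(6) = 49.5
N→O: (-5)(4) − (-7)(6.5) = 25.5
O→P: (-7)(1) − (-8.5)(4) = 27
P→Q: (-8.5)(1) − (-5)(1) = -3.5
Q→J: (-5)(-3) − (-5.5)(1) = 20.5
Σ = 241
Area = |Σ|/2 = 120.5.

120.5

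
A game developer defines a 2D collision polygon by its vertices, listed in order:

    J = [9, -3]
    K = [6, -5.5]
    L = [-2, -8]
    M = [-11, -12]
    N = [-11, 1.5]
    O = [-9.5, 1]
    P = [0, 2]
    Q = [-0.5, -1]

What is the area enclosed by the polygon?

Apply the shoelace formula: 2A = Σ (x_i·y_{i+1} − x_{i+1}·y_i), indices taken mod 8.
Σ = (-31.5) + (-59) + (-64) + (-148.5) + (3.25) + (-19) + (1) + (10.5) = -307.25
Area = |Σ|/2 = 153.625.

153.625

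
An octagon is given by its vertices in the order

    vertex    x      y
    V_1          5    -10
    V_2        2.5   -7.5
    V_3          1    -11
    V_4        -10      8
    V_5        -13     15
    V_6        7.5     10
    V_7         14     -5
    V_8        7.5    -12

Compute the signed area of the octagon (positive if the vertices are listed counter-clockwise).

Apply the shoelace (surveyor's) formula: 2A = Σ (x_i·y_{i+1} − x_{i+1}·y_i), indices taken mod 8.
Σ = (-12.5) + (-20) + (-102) + (-46) + (-242.5) + (-177.5) + (-130.5) + (-15) = -746
Signed area = Σ/2 = -373 (negative ⇒ clockwise traversal).

-373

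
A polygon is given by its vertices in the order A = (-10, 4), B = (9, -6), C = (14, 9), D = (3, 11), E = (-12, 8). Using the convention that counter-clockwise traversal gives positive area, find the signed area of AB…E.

252

Apply Gauss's area formula: 2A = Σ (x_i·y_{i+1} − x_{i+1}·y_i), indices taken mod 5.
A→B: (-10)(-6) − (9)(4) = 24
B→C: (9)(9) − (14)(-6) = 165
C→D: (14)(11) − (3)(9) = 127
D→E: (3)(8) − (-12)(11) = 156
E→A: (-12)(4) − (-10)(8) = 32
Σ = 504
Signed area = Σ/2 = 252 (positive ⇒ counter-clockwise traversal).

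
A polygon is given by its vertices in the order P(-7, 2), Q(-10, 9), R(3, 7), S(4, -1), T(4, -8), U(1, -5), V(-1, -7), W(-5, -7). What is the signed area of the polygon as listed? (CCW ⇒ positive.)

Apply the shoelace (surveyor's) formula: 2A = Σ (x_i·y_{i+1} − x_{i+1}·y_i), indices taken mod 8.
Cross-terms: -43, -97, -31, -28, -12, -12, -28, -59  ⇒  Σ = -310
Signed area = Σ/2 = -155 (negative ⇒ clockwise traversal).

-155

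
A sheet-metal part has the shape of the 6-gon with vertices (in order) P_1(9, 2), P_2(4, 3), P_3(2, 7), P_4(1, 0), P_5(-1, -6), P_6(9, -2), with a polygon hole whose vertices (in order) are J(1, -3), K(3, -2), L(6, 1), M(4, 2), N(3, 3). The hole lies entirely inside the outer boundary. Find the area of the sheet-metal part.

48

Outer boundary:
Σ = (19) + (22) + (-7) + (-6) + (56) + (36) = 120
Area = |Σ|/2 = 60.
Hole:
Cross-terms: 7, 15, 8, 6, -12  ⇒  Σ = 24
Area = |Σ|/2 = 12.
Net area = 60 − 12 = 48.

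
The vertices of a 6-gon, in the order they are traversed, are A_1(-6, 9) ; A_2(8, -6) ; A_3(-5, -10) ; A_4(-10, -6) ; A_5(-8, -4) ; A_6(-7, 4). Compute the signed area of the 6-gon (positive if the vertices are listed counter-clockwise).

Apply the shoelace (surveyor's) formula: 2A = Σ (x_i·y_{i+1} − x_{i+1}·y_i), indices taken mod 6.
Σ = (-36) + (-110) + (-70) + (-8) + (-60) + (-39) = -323
Signed area = Σ/2 = -161.5 (negative ⇒ clockwise traversal).

-161.5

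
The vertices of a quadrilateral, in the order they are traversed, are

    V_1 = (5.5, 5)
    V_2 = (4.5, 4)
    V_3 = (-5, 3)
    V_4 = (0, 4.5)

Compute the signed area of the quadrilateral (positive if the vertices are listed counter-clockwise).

Apply the surveyor's formula: 2A = Σ (x_i·y_{i+1} − x_{i+1}·y_i), indices taken mod 4.
Cross-terms: -0.5, 33.5, -22.5, -24.75  ⇒  Σ = -14.25
Signed area = Σ/2 = -7.125 (negative ⇒ clockwise traversal).

-7.125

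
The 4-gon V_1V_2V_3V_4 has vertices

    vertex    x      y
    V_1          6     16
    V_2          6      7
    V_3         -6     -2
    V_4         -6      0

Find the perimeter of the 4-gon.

|V_1V_2| = √((0)² + (-9)²) = √81 = 9
|V_2V_3| = √((-12)² + (-9)²) = √225 = 15
|V_3V_4| = √((0)² + (2)²) = √4 = 2
|V_4V_1| = √((12)² + (16)²) = √400 = 20
Perimeter = 9 + 15 + 2 + 20 = 46.

46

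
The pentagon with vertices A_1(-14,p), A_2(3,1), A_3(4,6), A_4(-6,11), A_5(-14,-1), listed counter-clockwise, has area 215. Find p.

The doubled signed area Σ (x_i y_{i+1} − x_{i+1} y_i) is linear in p.
With p=0 it equals 226; the coefficient of p is -17 (from the two edges through A_1).
So -17·p + 226 = 2·215 = 430 ⇒ p = -12.

-12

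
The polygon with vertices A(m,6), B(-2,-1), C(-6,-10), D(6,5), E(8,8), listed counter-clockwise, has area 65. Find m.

-2

Write out the shoelace sum; only the two edges meeting at A involve m:
2·Area = [(8·6 − m·8) + (m·(-1) − (-2)·6)] + 52
       = -9·m + 112 = 130
⇒ m = -2.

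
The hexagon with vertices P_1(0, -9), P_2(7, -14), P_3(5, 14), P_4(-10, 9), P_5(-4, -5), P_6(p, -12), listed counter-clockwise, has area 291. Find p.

-8

The doubled signed area Σ (x_i y_{i+1} − x_{i+1} y_i) is linear in p.
With p=0 it equals 550; the coefficient of p is -4 (from the two edges through P_6).
So -4·p + 550 = 2·291 = 582 ⇒ p = -8.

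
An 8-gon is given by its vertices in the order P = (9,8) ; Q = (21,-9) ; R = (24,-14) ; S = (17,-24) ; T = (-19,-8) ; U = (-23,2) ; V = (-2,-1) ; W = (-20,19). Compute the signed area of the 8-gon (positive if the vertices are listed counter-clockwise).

-920.5

Cross-terms: -249, -78, -338, -592, -222, 27, -58, -331  ⇒  Σ = -1841
Signed area = Σ/2 = -920.5 (negative ⇒ clockwise traversal).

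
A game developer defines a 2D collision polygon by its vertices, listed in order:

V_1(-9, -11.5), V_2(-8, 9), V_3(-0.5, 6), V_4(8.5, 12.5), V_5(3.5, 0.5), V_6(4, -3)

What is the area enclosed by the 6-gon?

Apply the shoelace (surveyor's) formula: 2A = Σ (x_i·y_{i+1} − x_{i+1}·y_i), indices taken mod 6.
Σ = (-173) + (-43.5) + (-57.25) + (-39.5) + (-12.5) + (-73) = -398.75
Area = |Σ|/2 = 199.375.

199.375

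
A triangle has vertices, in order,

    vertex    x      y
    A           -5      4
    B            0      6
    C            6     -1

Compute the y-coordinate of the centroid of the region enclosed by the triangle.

3

Apply the shoelace formula. First the cross-terms c_i = x_i·y_{i+1} − x_{i+1}·y_i:
  -30, -36, 19  ⇒  2A = -47, A = -23.5.
Then Σ (y_i + y_{i+1})·c_i = -423, so ȳ = -423 / (6·(-23.5)) = 3.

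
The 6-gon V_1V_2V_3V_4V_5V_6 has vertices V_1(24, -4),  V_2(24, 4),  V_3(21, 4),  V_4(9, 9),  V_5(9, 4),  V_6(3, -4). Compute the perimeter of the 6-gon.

|V_1V_2| = √((0)² + (8)²) = √64 = 8
|V_2V_3| = √((-3)² + (0)²) = √9 = 3
|V_3V_4| = √((-12)² + (5)²) = √169 = 13
|V_4V_5| = √((0)² + (-5)²) = √25 = 5
|V_5V_6| = √((-6)² + (-8)²) = √100 = 10
|V_6V_1| = √((21)² + (0)²) = √441 = 21
Perimeter = 8 + 3 + 13 + 5 + 10 + 21 = 60.

60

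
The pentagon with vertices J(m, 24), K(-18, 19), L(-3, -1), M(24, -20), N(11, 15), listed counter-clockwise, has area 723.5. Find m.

3

Write out the shoelace sum; only the two edges meeting at J involve m:
2·Area = [(11·24 − m·15) + (m·19 − (-18)·24)] + 739
       = 4·m + 1435 = 1447
⇒ m = 3.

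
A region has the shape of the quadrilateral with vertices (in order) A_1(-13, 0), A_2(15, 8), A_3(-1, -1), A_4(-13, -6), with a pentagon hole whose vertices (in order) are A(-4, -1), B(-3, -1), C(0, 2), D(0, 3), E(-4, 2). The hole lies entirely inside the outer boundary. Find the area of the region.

88.5

Outer boundary:
Apply Gauss's area formula: 2A = Σ (x_i·y_{i+1} − x_{i+1}·y_i), indices taken mod 4.
Σ = (-104) + (-7) + (-7) + (-78) = -196
Area = |Σ|/2 = 98.
Hole:
Apply the surveyor's formula: 2A = Σ (x_i·y_{i+1} − x_{i+1}·y_i), indices taken mod 5.
A→B: (-4)(-1) − (-3)(-1) = 1
B→C: (-3)(2) − (0)(-1) = -6
C→D: (0)(3) − (0)(2) = 0
D→E: (0)(2) − (-4)(3) = 12
E→A: (-4)(-1) − (-4)(2) = 12
Σ = 19
Area = |Σ|/2 = 9.5.
Net area = 98 − 9.5 = 88.5.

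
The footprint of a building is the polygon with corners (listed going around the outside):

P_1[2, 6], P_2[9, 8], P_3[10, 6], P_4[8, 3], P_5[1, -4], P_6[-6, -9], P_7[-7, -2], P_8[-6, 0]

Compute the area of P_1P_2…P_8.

124.5

Σ = (-38) + (-26) + (-18) + (-35) + (-33) + (-51) + (-12) + (-36) = -249
Area = |Σ|/2 = 124.5.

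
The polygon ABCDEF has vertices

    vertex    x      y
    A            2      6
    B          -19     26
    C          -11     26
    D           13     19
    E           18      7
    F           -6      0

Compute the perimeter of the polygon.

110

|AB| = √((-21)² + (20)²) = √841 = 29
|BC| = √((8)² + (0)²) = √64 = 8
|CD| = √((24)² + (-7)²) = √625 = 25
|DE| = √((5)² + (-12)²) = √169 = 13
|EF| = √((-24)² + (-7)²) = √625 = 25
|FA| = √((8)² + (6)²) = √100 = 10
Perimeter = 29 + 8 + 25 + 13 + 25 + 10 = 110.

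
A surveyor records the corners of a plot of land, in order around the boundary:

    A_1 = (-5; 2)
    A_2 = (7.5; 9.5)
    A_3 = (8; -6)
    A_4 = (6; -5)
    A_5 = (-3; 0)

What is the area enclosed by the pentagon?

104.25

Σ = (-62.5) + (-121) + (-4) + (-15) + (-6) = -208.5
Area = |Σ|/2 = 104.25.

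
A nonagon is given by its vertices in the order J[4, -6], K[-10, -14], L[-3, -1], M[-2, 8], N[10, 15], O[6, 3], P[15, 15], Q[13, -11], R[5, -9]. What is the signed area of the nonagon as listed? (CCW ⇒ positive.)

Apply the surveyor's formula: 2A = Σ (x_i·y_{i+1} − x_{i+1}·y_i), indices taken mod 9.
Σ = (-116) + (-32) + (-26) + (-110) + (-60) + (45) + (-360) + (-62) + (6) = -715
Signed area = Σ/2 = -357.5 (negative ⇒ clockwise traversal).

-357.5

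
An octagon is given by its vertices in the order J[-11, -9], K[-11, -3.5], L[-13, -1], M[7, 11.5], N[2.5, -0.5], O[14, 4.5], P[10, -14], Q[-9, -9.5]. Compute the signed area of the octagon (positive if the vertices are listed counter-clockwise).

Apply the shoelace formula: 2A = Σ (x_i·y_{i+1} − x_{i+1}·y_i), indices taken mod 8.
Cross-terms: -60.5, -34.5, -142.5, -32.25, 18.25, -241, -221, -23.5  ⇒  Σ = -737
Signed area = Σ/2 = -368.5 (negative ⇒ clockwise traversal).

-368.5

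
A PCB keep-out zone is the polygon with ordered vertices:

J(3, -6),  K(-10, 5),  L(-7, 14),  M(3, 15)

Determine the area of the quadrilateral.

Apply the surveyor's formula: 2A = Σ (x_i·y_{i+1} − x_{i+1}·y_i), indices taken mod 4.
Σ = (-45) + (-105) + (-147) + (-63) = -360
Area = |Σ|/2 = 180.

180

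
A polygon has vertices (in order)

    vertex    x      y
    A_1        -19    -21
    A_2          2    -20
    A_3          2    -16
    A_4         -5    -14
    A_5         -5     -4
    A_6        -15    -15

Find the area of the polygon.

Apply the shoelace (surveyor's) formula: 2A = Σ (x_i·y_{i+1} − x_{i+1}·y_i), indices taken mod 6.
A_1→A_2: (-19)(-20) − (2)(-21) = 422
A_2→A_3: (2)(-16) − (2)(-20) = 8
A_3→A_4: (2)(-14) − (-5)(-16) = -108
A_4→A_5: (-5)(-4) − (-5)(-14) = -50
A_5→A_6: (-5)(-15) − (-15)(-4) = 15
A_6→A_1: (-15)(-21) − (-19)(-15) = 30
Σ = 317
Area = |Σ|/2 = 158.5.

158.5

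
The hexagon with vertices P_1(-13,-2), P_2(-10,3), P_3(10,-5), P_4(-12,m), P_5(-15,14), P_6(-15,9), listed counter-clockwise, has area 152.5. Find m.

The doubled signed area Σ (x_i y_{i+1} − x_{i+1} y_i) is linear in m.
With m=0 it equals -45; the coefficient of m is 25 (from the two edges through P_4).
So 25·m + -45 = 2·152.5 = 305 ⇒ m = 14.

14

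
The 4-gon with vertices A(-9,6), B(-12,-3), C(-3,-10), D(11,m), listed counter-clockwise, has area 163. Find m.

-10

The doubled signed area Σ (x_i y_{i+1} − x_{i+1} y_i) is linear in m.
With m=0 it equals 386; the coefficient of m is 6 (from the two edges through D).
So 6·m + 386 = 2·163 = 326 ⇒ m = -10.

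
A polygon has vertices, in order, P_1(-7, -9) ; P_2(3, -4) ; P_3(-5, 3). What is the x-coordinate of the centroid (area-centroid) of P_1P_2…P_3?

-3

Apply the shoelace (surveyor's) formula. First the cross-terms c_i = x_i·y_{i+1} − x_{i+1}·y_i:
  55, -11, 66  ⇒  2A = 110, A = 55.
Then Σ (x_i + x_{i+1})·c_i = -990, so x̄ = -990 / (6·55) = -3.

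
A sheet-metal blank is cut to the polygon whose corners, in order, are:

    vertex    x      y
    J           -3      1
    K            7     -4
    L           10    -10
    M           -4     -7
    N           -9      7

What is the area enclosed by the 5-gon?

Apply Gauss's area formula: 2A = Σ (x_i·y_{i+1} − x_{i+1}·y_i), indices taken mod 5.
J→K: (-3)(-4) − (7)(1) = 5
K→L: (7)(-10) − (10)(-4) = -30
L→M: (10)(-7) − (-4)(-10) = -110
M→N: (-4)(7) − (-9)(-7) = -91
N→J: (-9)(1) − (-3)(7) = 12
Σ = -214
Area = |Σ|/2 = 107.

107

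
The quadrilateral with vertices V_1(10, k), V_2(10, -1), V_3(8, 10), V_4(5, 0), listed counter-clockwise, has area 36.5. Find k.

The doubled signed area Σ (x_i y_{i+1} − x_{i+1} y_i) is linear in k.
With k=0 it equals 48; the coefficient of k is -5 (from the two edges through V_1).
So -5·k + 48 = 2·36.5 = 73 ⇒ k = -5.

-5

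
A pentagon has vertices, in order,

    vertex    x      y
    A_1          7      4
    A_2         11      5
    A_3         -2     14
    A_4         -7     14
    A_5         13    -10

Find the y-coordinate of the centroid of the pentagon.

Apply the surveyor's formula. First the cross-terms c_i = x_i·y_{i+1} − x_{i+1}·y_i:
  -9, 164, 70, -112, 122  ⇒  2A = 235, A = 117.5.
Then Σ (y_i + y_{i+1})·c_i = 3815, so ȳ = 3815 / (6·117.5) = 763/141.

763/141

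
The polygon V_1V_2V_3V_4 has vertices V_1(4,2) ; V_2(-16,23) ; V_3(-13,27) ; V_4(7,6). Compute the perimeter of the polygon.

|V_1V_2| = √((-20)² + (21)²) = √841 = 29
|V_2V_3| = √((3)² + (4)²) = √25 = 5
|V_3V_4| = √((20)² + (-21)²) = √841 = 29
|V_4V_1| = √((-3)² + (-4)²) = √25 = 5
Perimeter = 29 + 5 + 29 + 5 = 68.

68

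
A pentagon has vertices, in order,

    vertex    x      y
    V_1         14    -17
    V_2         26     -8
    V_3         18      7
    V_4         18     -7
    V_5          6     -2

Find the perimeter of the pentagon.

76

|V_1V_2| = √((12)² + (9)²) = √225 = 15
|V_2V_3| = √((-8)² + (15)²) = √289 = 17
|V_3V_4| = √((0)² + (-14)²) = √196 = 14
|V_4V_5| = √((-12)² + (5)²) = √169 = 13
|V_5V_1| = √((8)² + (-15)²) = √289 = 17
Perimeter = 15 + 17 + 14 + 13 + 17 = 76.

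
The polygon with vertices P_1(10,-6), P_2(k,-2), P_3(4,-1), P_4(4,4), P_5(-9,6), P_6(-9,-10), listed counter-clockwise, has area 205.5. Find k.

Write out the shoelace sum; only the two edges meeting at P_2 involve k:
2·Area = [(10·(-2) − k·(-6)) + (k·(-1) − 4·(-2))] + 378
       = 5·k + 366 = 411
⇒ k = 9.

9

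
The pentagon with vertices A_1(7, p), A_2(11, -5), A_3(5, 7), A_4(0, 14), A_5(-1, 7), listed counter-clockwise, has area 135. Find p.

-14

The doubled signed area Σ (x_i y_{i+1} − x_{i+1} y_i) is linear in p.
With p=0 it equals 102; the coefficient of p is -12 (from the two edges through A_1).
So -12·p + 102 = 2·135 = 270 ⇒ p = -14.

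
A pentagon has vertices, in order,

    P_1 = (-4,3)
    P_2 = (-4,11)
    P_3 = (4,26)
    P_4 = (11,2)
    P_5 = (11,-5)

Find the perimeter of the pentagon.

|P_1P_2| = √((0)² + (8)²) = √64 = 8
|P_2P_3| = √((8)² + (15)²) = √289 = 17
|P_3P_4| = √((7)² + (-24)²) = √625 = 25
|P_4P_5| = √((0)² + (-7)²) = √49 = 7
|P_5P_1| = √((-15)² + (8)²) = √289 = 17
Perimeter = 8 + 17 + 25 + 7 + 17 = 74.

74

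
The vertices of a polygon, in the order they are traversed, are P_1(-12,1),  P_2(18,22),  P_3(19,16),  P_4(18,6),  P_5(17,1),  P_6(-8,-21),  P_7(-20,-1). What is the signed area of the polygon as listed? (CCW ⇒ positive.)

P_1→P_2: (-12)(22) − (18)(1) = -282
P_2→P_3: (18)(16) − (19)(22) = -130
P_3→P_4: (19)(6) − (18)(16) = -174
P_4→P_5: (18)(1) − (17)(6) = -84
P_5→P_6: (17)(-21) − (-8)(1) = -349
P_6→P_7: (-8)(-1) − (-20)(-21) = -412
P_7→P_1: (-20)(1) − (-12)(-1) = -32
Σ = -1463
Signed area = Σ/2 = -731.5 (negative ⇒ clockwise traversal).

-731.5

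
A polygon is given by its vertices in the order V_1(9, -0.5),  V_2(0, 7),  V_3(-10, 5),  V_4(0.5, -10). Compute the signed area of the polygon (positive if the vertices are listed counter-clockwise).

V_1→V_2: (9)(7) − (0)(-0.5) = 63
V_2→V_3: (0)(5) − (-10)(7) = 70
V_3→V_4: (-10)(-10) − (0.5)(5) = 97.5
V_4→V_1: (0.5)(-0.5) − (9)(-10) = 89.75
Σ = 320.25
Signed area = Σ/2 = 160.125 (positive ⇒ counter-clockwise traversal).

160.125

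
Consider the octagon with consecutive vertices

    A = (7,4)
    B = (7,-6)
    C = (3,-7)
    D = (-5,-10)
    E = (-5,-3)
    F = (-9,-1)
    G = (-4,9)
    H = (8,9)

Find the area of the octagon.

Apply the shoelace formula: 2A = Σ (x_i·y_{i+1} − x_{i+1}·y_i), indices taken mod 8.
Cross-terms: -70, -31, -65, -35, -22, -85, -108, -31  ⇒  Σ = -447
Area = |Σ|/2 = 223.5.

223.5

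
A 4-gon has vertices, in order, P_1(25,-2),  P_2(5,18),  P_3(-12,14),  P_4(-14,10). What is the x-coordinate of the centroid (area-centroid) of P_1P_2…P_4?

Apply the shoelace formula. First the cross-terms c_i = x_i·y_{i+1} − x_{i+1}·y_i:
  460, 286, 76, -222  ⇒  2A = 600, A = 300.
Then Σ (x_i + x_{i+1})·c_i = 7380, so x̄ = 7380 / (6·300) = 4.1.

4.1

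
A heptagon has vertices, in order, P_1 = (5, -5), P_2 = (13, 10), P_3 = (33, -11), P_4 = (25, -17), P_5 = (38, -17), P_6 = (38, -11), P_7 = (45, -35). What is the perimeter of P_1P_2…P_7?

|P_1P_2| = √((8)² + (15)²) = √289 = 17
|P_2P_3| = √((20)² + (-21)²) = √841 = 29
|P_3P_4| = √((-8)² + (-6)²) = √100 = 10
|P_4P_5| = √((13)² + (0)²) = √169 = 13
|P_5P_6| = √((0)² + (6)²) = √36 = 6
|P_6P_7| = √((7)² + (-24)²) = √625 = 25
|P_7P_1| = √((-40)² + (30)²) = √2500 = 50
Perimeter = 17 + 29 + 10 + 13 + 6 + 25 + 50 = 150.

150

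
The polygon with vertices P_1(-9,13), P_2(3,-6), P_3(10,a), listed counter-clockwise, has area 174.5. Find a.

12

Write out the shoelace sum; only the two edges meeting at P_3 involve a:
2·Area = [(3·a − 10·(-6)) + (10·13 − (-9)·a)] + 15
       = 12·a + 205 = 349
⇒ a = 12.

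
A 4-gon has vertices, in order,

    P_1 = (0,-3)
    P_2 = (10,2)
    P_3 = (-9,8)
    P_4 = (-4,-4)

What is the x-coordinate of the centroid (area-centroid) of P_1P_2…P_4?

-89/104

Apply the surveyor's formula. First the cross-terms c_i = x_i·y_{i+1} − x_{i+1}·y_i:
  30, 98, 68, 12  ⇒  2A = 208, A = 104.
Then Σ (x_i + x_{i+1})·c_i = -534, so x̄ = -534 / (6·104) = -89/104.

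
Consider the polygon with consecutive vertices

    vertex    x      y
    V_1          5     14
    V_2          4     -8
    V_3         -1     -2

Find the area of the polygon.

58

Apply the surveyor's formula: 2A = Σ (x_i·y_{i+1} − x_{i+1}·y_i), indices taken mod 3.
Σ = (-96) + (-16) + (-4) = -116
Area = |Σ|/2 = 58.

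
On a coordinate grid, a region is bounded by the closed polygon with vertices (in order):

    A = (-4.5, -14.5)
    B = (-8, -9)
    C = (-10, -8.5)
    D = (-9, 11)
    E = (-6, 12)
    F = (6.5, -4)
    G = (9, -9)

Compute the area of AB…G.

286.75

Apply Gauss's area formula: 2A = Σ (x_i·y_{i+1} − x_{i+1}·y_i), indices taken mod 7.
Σ = (-75.5) + (-22) + (-186.5) + (-42) + (-54) + (-22.5) + (-171) = -573.5
Area = |Σ|/2 = 286.75.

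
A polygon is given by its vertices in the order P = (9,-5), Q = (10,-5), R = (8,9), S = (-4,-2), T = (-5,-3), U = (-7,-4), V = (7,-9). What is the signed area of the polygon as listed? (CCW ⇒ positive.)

146.5

Cross-terms: 5, 130, 20, 2, -1, 91, 46  ⇒  Σ = 293
Signed area = Σ/2 = 146.5 (positive ⇒ counter-clockwise traversal).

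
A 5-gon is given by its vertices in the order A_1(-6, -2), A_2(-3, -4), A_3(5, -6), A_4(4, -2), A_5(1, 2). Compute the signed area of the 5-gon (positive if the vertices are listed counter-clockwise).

Σ = (18) + (38) + (14) + (10) + (10) = 90
Signed area = Σ/2 = 45 (positive ⇒ counter-clockwise traversal).

45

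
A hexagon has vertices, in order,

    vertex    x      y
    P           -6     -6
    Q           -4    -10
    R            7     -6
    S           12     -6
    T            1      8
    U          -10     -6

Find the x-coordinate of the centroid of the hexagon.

Apply the shoelace formula. First the cross-terms c_i = x_i·y_{i+1} − x_{i+1}·y_i:
  36, 94, 30, 102, 74, 24  ⇒  2A = 360, A = 180.
Then Σ (x_i + x_{i+1})·c_i = 768, so x̄ = 768 / (6·180) = 32/45.

32/45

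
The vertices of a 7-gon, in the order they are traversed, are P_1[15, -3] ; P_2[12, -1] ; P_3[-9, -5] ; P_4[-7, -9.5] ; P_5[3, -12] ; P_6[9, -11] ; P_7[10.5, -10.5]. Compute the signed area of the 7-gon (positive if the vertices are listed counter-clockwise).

168.5

Σ = (21) + (-69) + (50.5) + (112.5) + (75) + (21) + (126) = 337
Signed area = Σ/2 = 168.5 (positive ⇒ counter-clockwise traversal).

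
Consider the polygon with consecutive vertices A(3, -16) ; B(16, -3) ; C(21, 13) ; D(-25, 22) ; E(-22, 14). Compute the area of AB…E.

874.5

Apply the shoelace formula: 2A = Σ (x_i·y_{i+1} − x_{i+1}·y_i), indices taken mod 5.
Σ = (247) + (271) + (787) + (134) + (310) = 1749
Area = |Σ|/2 = 874.5.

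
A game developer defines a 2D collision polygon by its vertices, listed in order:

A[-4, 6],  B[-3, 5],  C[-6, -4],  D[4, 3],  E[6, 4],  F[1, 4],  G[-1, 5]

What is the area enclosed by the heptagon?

39.5

Apply Gauss's area formula: 2A = Σ (x_i·y_{i+1} − x_{i+1}·y_i), indices taken mod 7.
A→B: (-4)(5) − (-3)(6) = -2
B→C: (-3)(-4) − (-6)(5) = 42
C→D: (-6)(3) − (4)(-4) = -2
D→E: (4)(4) − (6)(3) = -2
E→F: (6)(4) − (1)(4) = 20
F→G: (1)(5) − (-1)(4) = 9
G→A: (-1)(6) − (-4)(5) = 14
Σ = 79
Area = |Σ|/2 = 39.5.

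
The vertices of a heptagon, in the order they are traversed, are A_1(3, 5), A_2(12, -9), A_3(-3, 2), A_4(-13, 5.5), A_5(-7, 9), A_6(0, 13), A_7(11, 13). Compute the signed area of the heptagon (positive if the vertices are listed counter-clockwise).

Apply the surveyor's formula: 2A = Σ (x_i·y_{i+1} − x_{i+1}·y_i), indices taken mod 7.
Σ = (-87) + (-3) + (9.5) + (-78.5) + (-91) + (-143) + (16) = -377
Signed area = Σ/2 = -188.5 (negative ⇒ clockwise traversal).

-188.5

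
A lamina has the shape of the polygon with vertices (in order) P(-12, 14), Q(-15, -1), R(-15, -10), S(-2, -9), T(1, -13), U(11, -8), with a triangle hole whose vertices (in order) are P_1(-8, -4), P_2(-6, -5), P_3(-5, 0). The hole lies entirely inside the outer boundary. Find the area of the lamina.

344.5

Outer boundary:
Apply the shoelace formula: 2A = Σ (x_i·y_{i+1} − x_{i+1}·y_i), indices taken mod 6.
Σ = (222) + (135) + (115) + (35) + (135) + (58) = 700
Area = |Σ|/2 = 350.
Hole:
Apply the shoelace (surveyor's) formula: 2A = Σ (x_i·y_{i+1} − x_{i+1}·y_i), indices taken mod 3.
Σ = (16) + (-25) + (20) = 11
Area = |Σ|/2 = 5.5.
Net area = 350 − 5.5 = 344.5.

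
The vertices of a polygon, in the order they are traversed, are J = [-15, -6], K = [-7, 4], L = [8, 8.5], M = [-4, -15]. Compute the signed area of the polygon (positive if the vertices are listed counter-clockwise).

Apply the shoelace (surveyor's) formula: 2A = Σ (x_i·y_{i+1} − x_{i+1}·y_i), indices taken mod 4.
Cross-terms: -102, -91.5, -86, -201  ⇒  Σ = -480.5
Signed area = Σ/2 = -240.25 (negative ⇒ clockwise traversal).

-240.25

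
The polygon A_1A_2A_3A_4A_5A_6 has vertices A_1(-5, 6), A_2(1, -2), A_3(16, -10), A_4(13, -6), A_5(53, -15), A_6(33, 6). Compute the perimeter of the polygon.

|A_1A_2| = √((6)² + (-8)²) = √100 = 10
|A_2A_3| = √((15)² + (-8)²) = √289 = 17
|A_3A_4| = √((-3)² + (4)²) = √25 = 5
|A_4A_5| = √((40)² + (-9)²) = √1681 = 41
|A_5A_6| = √((-20)² + (21)²) = √841 = 29
|A_6A_1| = √((-38)² + (0)²) = √1444 = 38
Perimeter = 10 + 17 + 5 + 41 + 29 + 38 = 140.

140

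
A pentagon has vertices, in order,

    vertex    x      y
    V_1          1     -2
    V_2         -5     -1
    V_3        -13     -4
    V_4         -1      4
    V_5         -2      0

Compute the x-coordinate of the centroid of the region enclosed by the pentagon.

-337/72

Apply Gauss's area formula. First the cross-terms c_i = x_i·y_{i+1} − x_{i+1}·y_i:
  -11, 7, -56, 8, 4  ⇒  2A = -48, A = -24.
Then Σ (x_i + x_{i+1})·c_i = 674, so x̄ = 674 / (6·(-24)) = -337/72.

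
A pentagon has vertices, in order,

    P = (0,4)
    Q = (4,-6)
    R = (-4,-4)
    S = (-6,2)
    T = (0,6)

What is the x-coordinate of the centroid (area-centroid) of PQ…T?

-118/93

Apply the shoelace formula. First the cross-terms c_i = x_i·y_{i+1} − x_{i+1}·y_i:
  -16, -40, -32, -36, 0  ⇒  2A = -124, A = -62.
Then Σ (x_i + x_{i+1})·c_i = 472, so x̄ = 472 / (6·(-62)) = -118/93.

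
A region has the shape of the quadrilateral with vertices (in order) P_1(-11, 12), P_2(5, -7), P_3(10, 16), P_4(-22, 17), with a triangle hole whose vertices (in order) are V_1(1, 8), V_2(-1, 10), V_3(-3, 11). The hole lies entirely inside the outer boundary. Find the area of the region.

305

Outer boundary:
Apply Gauss's area formula: 2A = Σ (x_i·y_{i+1} − x_{i+1}·y_i), indices taken mod 4.
P_1→P_2: (-11)(-7) − (5)(12) = 17
P_2→P_3: (5)(16) − (10)(-7) = 150
P_3→P_4: (10)(17) − (-22)(16) = 522
P_4→P_1: (-22)(12) − (-11)(17) = -77
Σ = 612
Area = |Σ|/2 = 306.
Hole:
Apply the surveyor's formula: 2A = Σ (x_i·y_{i+1} − x_{i+1}·y_i), indices taken mod 3.
Σ = (18) + (19) + (-35) = 2
Area = |Σ|/2 = 1.
Net area = 306 − 1 = 305.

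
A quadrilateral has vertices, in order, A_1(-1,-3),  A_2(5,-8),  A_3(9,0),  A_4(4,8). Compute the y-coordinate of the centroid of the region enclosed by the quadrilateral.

-91/163

Apply Gauss's area formula. First the cross-terms c_i = x_i·y_{i+1} − x_{i+1}·y_i:
  23, 72, 72, -4  ⇒  2A = 163, A = 81.5.
Then Σ (y_i + y_{i+1})·c_i = -273, so ȳ = -273 / (6·81.5) = -91/163.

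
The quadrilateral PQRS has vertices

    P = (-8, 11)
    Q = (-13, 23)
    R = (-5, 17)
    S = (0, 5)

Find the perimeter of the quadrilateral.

46

|PQ| = √((-5)² + (12)²) = √169 = 13
|QR| = √((8)² + (-6)²) = √100 = 10
|RS| = √((5)² + (-12)²) = √169 = 13
|SP| = √((-8)² + (6)²) = √100 = 10
Perimeter = 13 + 10 + 13 + 10 = 46.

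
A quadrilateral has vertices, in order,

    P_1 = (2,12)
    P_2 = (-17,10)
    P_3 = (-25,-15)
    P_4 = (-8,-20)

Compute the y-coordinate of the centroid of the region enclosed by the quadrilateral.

-43/13

Apply Gauss's area formula. First the cross-terms c_i = x_i·y_{i+1} − x_{i+1}·y_i:
  224, 505, 380, -56  ⇒  2A = 1053, A = 526.5.
Then Σ (y_i + y_{i+1})·c_i = -10449, so ȳ = -10449 / (6·526.5) = -43/13.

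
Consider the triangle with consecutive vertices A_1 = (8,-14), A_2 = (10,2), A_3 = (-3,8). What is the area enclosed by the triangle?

110

A_1→A_2: (8)(2) − (10)(-14) = 156
A_2→A_3: (10)(8) − (-3)(2) = 86
A_3→A_1: (-3)(-14) − (8)(8) = -22
Σ = 220
Area = |Σ|/2 = 110.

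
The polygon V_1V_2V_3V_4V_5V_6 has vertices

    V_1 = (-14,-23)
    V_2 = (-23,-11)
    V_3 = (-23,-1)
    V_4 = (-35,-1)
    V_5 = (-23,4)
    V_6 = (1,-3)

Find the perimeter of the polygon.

|V_1V_2| = √((-9)² + (12)²) = √225 = 15
|V_2V_3| = √((0)² + (10)²) = √100 = 10
|V_3V_4| = √((-12)² + (0)²) = √144 = 12
|V_4V_5| = √((12)² + (5)²) = √169 = 13
|V_5V_6| = √((24)² + (-7)²) = √625 = 25
|V_6V_1| = √((-15)² + (-20)²) = √625 = 25
Perimeter = 15 + 10 + 12 + 13 + 25 + 25 = 100.

100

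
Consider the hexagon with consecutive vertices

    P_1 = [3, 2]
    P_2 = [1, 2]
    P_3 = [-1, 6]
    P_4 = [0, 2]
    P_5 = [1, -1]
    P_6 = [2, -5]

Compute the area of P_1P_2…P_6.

12

Apply the shoelace formula: 2A = Σ (x_i·y_{i+1} − x_{i+1}·y_i), indices taken mod 6.
Σ = (4) + (8) + (-2) + (-2) + (-3) + (19) = 24
Area = |Σ|/2 = 12.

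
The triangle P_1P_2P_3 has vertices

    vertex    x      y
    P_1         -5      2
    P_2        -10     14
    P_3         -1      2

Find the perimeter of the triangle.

|P_1P_2| = √((-5)² + (12)²) = √169 = 13
|P_2P_3| = √((9)² + (-12)²) = √225 = 15
|P_3P_1| = √((-4)² + (0)²) = √16 = 4
Perimeter = 13 + 15 + 4 = 32.

32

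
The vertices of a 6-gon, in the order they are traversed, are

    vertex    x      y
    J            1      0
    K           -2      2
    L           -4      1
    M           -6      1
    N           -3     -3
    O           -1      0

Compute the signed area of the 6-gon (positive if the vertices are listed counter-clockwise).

J→K: (1)(2) − (-2)(0) = 2
K→L: (-2)(1) − (-4)(2) = 6
L→M: (-4)(1) − (-6)(1) = 2
M→N: (-6)(-3) − (-3)(1) = 21
N→O: (-3)(0) − (-1)(-3) = -3
O→J: (-1)(0) − (1)(0) = 0
Σ = 28
Signed area = Σ/2 = 14 (positive ⇒ counter-clockwise traversal).

14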